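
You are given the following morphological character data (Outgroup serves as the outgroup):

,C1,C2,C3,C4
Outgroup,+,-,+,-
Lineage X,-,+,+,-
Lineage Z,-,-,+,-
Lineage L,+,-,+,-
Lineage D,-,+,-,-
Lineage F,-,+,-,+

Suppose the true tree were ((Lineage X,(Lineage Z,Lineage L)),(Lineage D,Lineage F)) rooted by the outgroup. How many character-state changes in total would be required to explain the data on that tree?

6

Map each character onto ((Lineage X,(Lineage Z,Lineage L)),(Lineage D,Lineage F)) (rooted by Outgroup) and count the minimum state changes it requires (Fitch parsimony):
C1: 2; C2: 2; C3: 1; C4: 1.
Total tree length = 6.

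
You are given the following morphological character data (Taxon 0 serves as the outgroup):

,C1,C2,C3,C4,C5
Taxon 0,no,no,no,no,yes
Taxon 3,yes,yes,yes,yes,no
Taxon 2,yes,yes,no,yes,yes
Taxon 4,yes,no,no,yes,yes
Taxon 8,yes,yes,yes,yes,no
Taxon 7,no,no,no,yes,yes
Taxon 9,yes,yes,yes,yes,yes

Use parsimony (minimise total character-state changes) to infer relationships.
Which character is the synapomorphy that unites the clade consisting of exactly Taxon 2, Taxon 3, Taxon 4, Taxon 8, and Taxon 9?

Character polarity is set by the outgroup: the derived state is whichever differs from the outgroup's state, so for C5 the derived state is 'no', and for the remaining characters it is 'yes'.
C1 (derived state 'yes') is shared by Taxon 2, Taxon 3, Taxon 4, Taxon 8, and Taxon 9 — a synapomorphy uniting that clade.
C2: derived state 'yes' in Taxon 2, Taxon 3, Taxon 8, and Taxon 9 only — synapomorphy for {Taxon 2, Taxon 3, Taxon 8, Taxon 9}.
C3: derived state 'yes' in Taxon 3, Taxon 8, and Taxon 9 only — synapomorphy for {Taxon 3, Taxon 8, Taxon 9}.
C4 (derived state 'yes') is shared by all ingroup taxa — unites the whole ingroup.
Only Taxon 3 and Taxon 8 show the derived state 'no' for C5, supporting them as a clade.
Most parsimonious ingroup topology: (((((Taxon 3,Taxon 8),Taxon 9),Taxon 2),Taxon 4),Taxon 7).
The clade {Taxon 2, Taxon 3, Taxon 4, Taxon 8, Taxon 9} is supported by C1: its derived state 'yes' occurs in exactly those taxa and in no other taxon (including the outgroup).

C1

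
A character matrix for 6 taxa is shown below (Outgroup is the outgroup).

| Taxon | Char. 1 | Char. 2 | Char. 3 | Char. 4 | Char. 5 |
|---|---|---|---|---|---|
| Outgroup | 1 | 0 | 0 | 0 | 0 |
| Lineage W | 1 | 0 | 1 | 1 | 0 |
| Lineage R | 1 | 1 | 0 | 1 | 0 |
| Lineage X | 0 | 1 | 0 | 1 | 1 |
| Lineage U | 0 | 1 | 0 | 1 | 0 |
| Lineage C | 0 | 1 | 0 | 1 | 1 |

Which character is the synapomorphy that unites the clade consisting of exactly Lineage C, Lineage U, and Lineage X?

Character polarity is set by the outgroup: the derived state is whichever differs from the outgroup's state, so for Char. 1 the derived state is '0', and for the remaining characters it is '1'.
Char. 1: derived state '0' in Lineage C, Lineage U, and Lineage X only — synapomorphy for {Lineage C, Lineage U, Lineage X}.
Only Lineage C, Lineage R, Lineage U, and Lineage X show the derived state '1' for Char. 2, supporting them as a clade.
Char. 3: derived state '1' in Lineage W only — an autapomorphy, so it tells us nothing about relationships among taxa.
Char. 4 (derived state '1') is shared by all ingroup taxa — unites the whole ingroup.
Only Lineage C and Lineage X show the derived state '1' for Char. 5, supporting them as a clade.
Most parsimonious ingroup topology: (Lineage W,(Lineage R,((Lineage X,Lineage C),Lineage U))).
The clade {Lineage C, Lineage U, Lineage X} is supported by Char. 1: its derived state '0' occurs in exactly those taxa and in no other taxon (including the outgroup).

Char. 1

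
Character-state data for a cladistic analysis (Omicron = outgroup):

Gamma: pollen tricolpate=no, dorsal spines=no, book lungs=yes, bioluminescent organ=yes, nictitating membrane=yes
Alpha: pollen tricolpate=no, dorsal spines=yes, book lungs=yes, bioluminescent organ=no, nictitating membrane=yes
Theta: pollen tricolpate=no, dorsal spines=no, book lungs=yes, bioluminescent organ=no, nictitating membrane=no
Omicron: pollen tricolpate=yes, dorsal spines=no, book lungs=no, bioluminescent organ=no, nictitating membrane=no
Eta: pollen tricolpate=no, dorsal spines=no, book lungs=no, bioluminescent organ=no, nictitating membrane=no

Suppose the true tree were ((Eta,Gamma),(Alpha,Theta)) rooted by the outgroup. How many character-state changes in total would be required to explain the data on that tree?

Map each character onto ((Eta,Gamma),(Alpha,Theta)) (rooted by Omicron) and count the minimum state changes it requires (Fitch parsimony):
pollen tricolpate: 1; dorsal spines: 1; book lungs: 2; bioluminescent organ: 1; nictitating membrane: 2.
Total tree length = 7.

7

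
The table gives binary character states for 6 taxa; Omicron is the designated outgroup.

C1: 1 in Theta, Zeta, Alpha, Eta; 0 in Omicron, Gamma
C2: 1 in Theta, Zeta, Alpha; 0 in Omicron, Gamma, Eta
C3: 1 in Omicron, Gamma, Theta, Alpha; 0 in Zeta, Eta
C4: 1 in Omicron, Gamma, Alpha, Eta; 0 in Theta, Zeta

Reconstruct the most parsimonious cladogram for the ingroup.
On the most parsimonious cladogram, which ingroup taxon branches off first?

Gamma

Character polarity is set by the outgroup: the derived state is whichever differs from the outgroup's state, so for C3, C4 the derived state is '0', and for the remaining characters it is '1'.
C1: derived state '1' in Alpha, Eta, Theta, and Zeta only — synapomorphy for {Alpha, Eta, Theta, Zeta}.
C2 (derived state '1') is shared by Alpha, Theta, and Zeta — a synapomorphy uniting that clade.
C3 (state '0') occurs in Eta and Zeta but conflicts with the nesting implied by the other characters — most parsimoniously interpreted as homoplasy.
Only Theta and Zeta show the derived state '0' for C4, supporting them as a clade.
Most parsimonious ingroup topology: (Gamma,(((Theta,Zeta),Alpha),Eta)).
Gamma is sister to the clade containing all other ingroup taxa, so it is the earliest-diverging (most basal) ingroup lineage.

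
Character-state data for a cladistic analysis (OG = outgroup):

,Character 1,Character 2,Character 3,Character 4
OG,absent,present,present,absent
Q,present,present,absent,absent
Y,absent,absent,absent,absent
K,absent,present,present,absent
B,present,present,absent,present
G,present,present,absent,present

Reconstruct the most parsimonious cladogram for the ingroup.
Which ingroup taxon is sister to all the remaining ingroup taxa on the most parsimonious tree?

Character polarity is set by the outgroup: the derived state is whichever differs from the outgroup's state, so for Character 2, Character 3 the derived state is 'absent', and for the remaining characters it is 'present'.
Character 1 (derived state 'present') is shared by B, G, and Q — a synapomorphy uniting that clade.
Character 2 (derived state 'absent') is unique to Y (autapomorphy; uninformative for grouping).
Character 3: derived state 'absent' in B, G, Q, and Y only — synapomorphy for {B, G, Q, Y}.
Only B and G show the derived state 'present' for Character 4, supporting them as a clade.
Most parsimonious ingroup topology: (((Q,(B,G)),Y),K).
K is sister to the clade containing all other ingroup taxa, so it is the earliest-diverging (most basal) ingroup lineage.

K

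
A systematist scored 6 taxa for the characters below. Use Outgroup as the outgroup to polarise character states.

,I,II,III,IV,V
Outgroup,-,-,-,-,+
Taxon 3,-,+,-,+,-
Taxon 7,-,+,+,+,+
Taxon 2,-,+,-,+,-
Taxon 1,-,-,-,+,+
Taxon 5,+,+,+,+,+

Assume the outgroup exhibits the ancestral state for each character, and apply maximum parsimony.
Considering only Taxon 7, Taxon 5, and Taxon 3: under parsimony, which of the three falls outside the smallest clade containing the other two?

Taxon 3

Character polarity is set by the outgroup: the derived state is whichever differs from the outgroup's state, so for V the derived state is '-', and for the remaining characters it is '+'.
I (derived state '+') is unique to Taxon 5 (autapomorphy; uninformative for grouping).
II (derived state '+') is shared by Taxon 2, Taxon 3, Taxon 5, and Taxon 7 — a synapomorphy uniting that clade.
III: derived state '+' in Taxon 5 and Taxon 7 only — synapomorphy for {Taxon 5, Taxon 7}.
All ingroup taxa share the derived state '+' for IV; it defines the ingroup but does not resolve relationships within it.
V: derived state '-' in Taxon 2 and Taxon 3 only — synapomorphy for {Taxon 2, Taxon 3}.
Most parsimonious ingroup topology: (((Taxon 3,Taxon 2),(Taxon 7,Taxon 5)),Taxon 1).
Taxon 5 and Taxon 7 share a more recent common ancestor with each other than either does with Taxon 3, so Taxon 3 is the least closely related of the three.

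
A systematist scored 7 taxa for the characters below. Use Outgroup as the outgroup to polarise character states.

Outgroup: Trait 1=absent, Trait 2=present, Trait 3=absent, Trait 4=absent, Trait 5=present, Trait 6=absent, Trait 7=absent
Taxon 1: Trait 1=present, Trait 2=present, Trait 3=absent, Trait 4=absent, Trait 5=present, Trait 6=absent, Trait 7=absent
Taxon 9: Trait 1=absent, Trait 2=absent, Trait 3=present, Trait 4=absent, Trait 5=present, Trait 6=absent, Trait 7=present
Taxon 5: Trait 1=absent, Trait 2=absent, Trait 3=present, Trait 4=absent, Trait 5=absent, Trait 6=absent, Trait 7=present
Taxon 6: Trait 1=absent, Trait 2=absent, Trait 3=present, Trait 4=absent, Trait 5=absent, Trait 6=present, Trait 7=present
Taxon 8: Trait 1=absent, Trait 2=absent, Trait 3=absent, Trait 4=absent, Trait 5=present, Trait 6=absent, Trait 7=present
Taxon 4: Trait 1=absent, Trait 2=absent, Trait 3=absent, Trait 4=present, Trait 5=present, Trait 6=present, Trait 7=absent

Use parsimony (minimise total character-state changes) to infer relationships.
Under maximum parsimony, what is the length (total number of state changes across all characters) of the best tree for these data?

8

Character polarity is set by the outgroup: the derived state is whichever differs from the outgroup's state, so for Trait 2, Trait 5 the derived state is 'absent', and for the remaining characters it is 'present'.
Trait 1 (derived state 'present') is unique to Taxon 1 (autapomorphy; uninformative for grouping).
Trait 2 (derived state 'absent') is shared by Taxon 4, Taxon 5, Taxon 6, Taxon 8, and Taxon 9 — a synapomorphy uniting that clade.
Only Taxon 5, Taxon 6, and Taxon 9 show the derived state 'present' for Trait 3, supporting them as a clade.
Trait 4 (derived state 'present') is unique to Taxon 4 (autapomorphy; uninformative for grouping).
Trait 5: derived state 'absent' in Taxon 5 and Taxon 6 only — synapomorphy for {Taxon 5, Taxon 6}.
Trait 6 (state 'present') occurs in Taxon 4 and Taxon 6 but conflicts with the nesting implied by the other characters — most parsimoniously interpreted as homoplasy.
Trait 7 (derived state 'present') is shared by Taxon 5, Taxon 6, Taxon 8, and Taxon 9 — a synapomorphy uniting that clade.
Most parsimonious ingroup topology: (Taxon 1,(((Taxon 9,(Taxon 5,Taxon 6)),Taxon 8),Taxon 4)).
Changes per character on this tree: Trait 1: 1; Trait 2: 1; Trait 3: 1; Trait 4: 1; Trait 5: 1; Trait 6: 2; Trait 7: 1.
Total = 8.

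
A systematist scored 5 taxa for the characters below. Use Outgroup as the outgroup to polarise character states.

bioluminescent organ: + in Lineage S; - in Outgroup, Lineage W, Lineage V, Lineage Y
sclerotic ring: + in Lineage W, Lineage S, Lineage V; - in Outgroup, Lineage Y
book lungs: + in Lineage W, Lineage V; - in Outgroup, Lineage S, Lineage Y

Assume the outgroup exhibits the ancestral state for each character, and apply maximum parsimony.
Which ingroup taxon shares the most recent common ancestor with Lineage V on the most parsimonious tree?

Lineage W

The outgroup has state '-' for every character, so '+' is the derived state throughout.
bioluminescent organ: derived state '+' in Lineage S only — an autapomorphy, so it tells us nothing about relationships among taxa.
sclerotic ring: derived state '+' in Lineage S, Lineage V, and Lineage W only — synapomorphy for {Lineage S, Lineage V, Lineage W}.
Only Lineage V and Lineage W show the derived state '+' for book lungs, supporting them as a clade.
Most parsimonious ingroup topology: (((Lineage W,Lineage V),Lineage S),Lineage Y).
Lineage V and Lineage W form a cherry on this tree, so they are sister taxa.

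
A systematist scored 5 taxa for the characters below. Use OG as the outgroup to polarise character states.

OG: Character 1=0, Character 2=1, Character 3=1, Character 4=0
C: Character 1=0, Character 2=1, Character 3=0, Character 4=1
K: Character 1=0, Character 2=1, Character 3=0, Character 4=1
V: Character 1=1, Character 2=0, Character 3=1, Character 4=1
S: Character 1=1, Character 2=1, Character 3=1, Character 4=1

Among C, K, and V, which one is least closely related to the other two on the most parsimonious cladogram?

V

Character polarity is set by the outgroup: the derived state is whichever differs from the outgroup's state, so for Character 2, Character 3 the derived state is '0', and for the remaining characters it is '1'.
Character 1: derived state '1' in S and V only — synapomorphy for {S, V}.
Character 2 (derived state '0') is unique to V (autapomorphy; uninformative for grouping).
Only C and K show the derived state '0' for Character 3, supporting them as a clade.
Character 4 (derived state '1') is shared by all ingroup taxa — unites the whole ingroup.
Most parsimonious ingroup topology: ((C,K),(V,S)).
C and K share a more recent common ancestor with each other than either does with V, so V is the least closely related of the three.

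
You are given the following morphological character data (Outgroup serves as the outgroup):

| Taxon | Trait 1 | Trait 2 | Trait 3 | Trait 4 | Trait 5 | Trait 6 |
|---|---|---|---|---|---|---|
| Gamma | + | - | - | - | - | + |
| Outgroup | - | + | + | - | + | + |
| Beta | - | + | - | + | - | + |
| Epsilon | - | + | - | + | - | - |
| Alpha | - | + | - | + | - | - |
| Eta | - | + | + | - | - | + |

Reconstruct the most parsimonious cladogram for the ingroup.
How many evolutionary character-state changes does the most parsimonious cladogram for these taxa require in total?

6

Character polarity is set by the outgroup: the derived state is whichever differs from the outgroup's state, so for Trait 2, Trait 3, Trait 5, Trait 6 the derived state is '-', and for the remaining characters it is '+'.
Trait 1: derived state '+' in Gamma only — an autapomorphy, so it tells us nothing about relationships among taxa.
Trait 2: derived state '-' in Gamma only — an autapomorphy, so it tells us nothing about relationships among taxa.
Trait 3 (derived state '-') is shared by Alpha, Beta, Epsilon, and Gamma — a synapomorphy uniting that clade.
Trait 4 (derived state '+') is shared by Alpha, Beta, and Epsilon — a synapomorphy uniting that clade.
Trait 5 (derived state '-') is shared by all ingroup taxa — unites the whole ingroup.
Trait 6 (derived state '-') is shared by Alpha and Epsilon — a synapomorphy uniting that clade.
Most parsimonious ingroup topology: (Eta,(((Epsilon,Alpha),Beta),Gamma)).
Changes per character on this tree: Trait 1: 1; Trait 2: 1; Trait 3: 1; Trait 4: 1; Trait 5: 1; Trait 6: 1.
Total = 6.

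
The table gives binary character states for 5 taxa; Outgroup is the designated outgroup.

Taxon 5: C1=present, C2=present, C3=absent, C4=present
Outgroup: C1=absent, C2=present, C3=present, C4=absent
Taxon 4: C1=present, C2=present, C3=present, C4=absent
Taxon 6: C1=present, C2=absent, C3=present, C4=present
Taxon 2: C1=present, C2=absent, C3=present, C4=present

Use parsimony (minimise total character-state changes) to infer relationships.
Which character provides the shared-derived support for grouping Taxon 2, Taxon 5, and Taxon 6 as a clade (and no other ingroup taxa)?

Character polarity is set by the outgroup: the derived state is whichever differs from the outgroup's state, so for C2, C3 the derived state is 'absent', and for the remaining characters it is 'present'.
C1 (derived state 'present') is shared by all ingroup taxa — unites the whole ingroup.
C2: derived state 'absent' in Taxon 2 and Taxon 6 only — synapomorphy for {Taxon 2, Taxon 6}.
C3 (derived state 'absent') is unique to Taxon 5 (autapomorphy; uninformative for grouping).
C4 (derived state 'present') is shared by Taxon 2, Taxon 5, and Taxon 6 — a synapomorphy uniting that clade.
Most parsimonious ingroup topology: (Taxon 4,((Taxon 6,Taxon 2),Taxon 5)).
The clade {Taxon 2, Taxon 5, Taxon 6} is supported by C4: its derived state 'present' occurs in exactly those taxa and in no other taxon (including the outgroup).

C4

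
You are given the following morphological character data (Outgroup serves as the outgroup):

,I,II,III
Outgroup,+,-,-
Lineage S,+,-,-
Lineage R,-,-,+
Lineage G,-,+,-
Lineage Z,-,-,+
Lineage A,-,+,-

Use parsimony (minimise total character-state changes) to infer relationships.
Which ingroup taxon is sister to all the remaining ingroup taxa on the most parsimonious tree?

Character polarity is set by the outgroup: the derived state is whichever differs from the outgroup's state, so for I the derived state is '-', and for the remaining characters it is '+'.
Only Lineage A, Lineage G, Lineage R, and Lineage Z show the derived state '-' for I, supporting them as a clade.
II (derived state '+') is shared by Lineage A and Lineage G — a synapomorphy uniting that clade.
III: derived state '+' in Lineage R and Lineage Z only — synapomorphy for {Lineage R, Lineage Z}.
Most parsimonious ingroup topology: (Lineage S,((Lineage R,Lineage Z),(Lineage G,Lineage A))).
Lineage S is sister to the clade containing all other ingroup taxa, so it is the earliest-diverging (most basal) ingroup lineage.

Lineage S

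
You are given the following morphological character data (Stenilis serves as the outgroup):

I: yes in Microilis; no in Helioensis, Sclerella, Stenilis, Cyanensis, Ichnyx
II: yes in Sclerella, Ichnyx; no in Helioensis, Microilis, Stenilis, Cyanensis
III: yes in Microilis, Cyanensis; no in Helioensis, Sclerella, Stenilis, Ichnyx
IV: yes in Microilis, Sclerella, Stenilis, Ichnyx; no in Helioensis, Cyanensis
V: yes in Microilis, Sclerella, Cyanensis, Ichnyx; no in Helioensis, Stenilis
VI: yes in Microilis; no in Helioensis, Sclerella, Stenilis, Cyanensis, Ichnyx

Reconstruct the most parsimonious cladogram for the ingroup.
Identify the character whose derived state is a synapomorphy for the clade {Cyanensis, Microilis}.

Character polarity is set by the outgroup: the derived state is whichever differs from the outgroup's state, so for IV the derived state is 'no', and for the remaining characters it is 'yes'.
I: derived state 'yes' in Microilis only — an autapomorphy, so it tells us nothing about relationships among taxa.
II (derived state 'yes') is shared by Ichnyx and Sclerella — a synapomorphy uniting that clade.
III: derived state 'yes' in Cyanensis and Microilis only — synapomorphy for {Cyanensis, Microilis}.
IV groups Cyanensis and Helioensis, which is incompatible with the clades supported by the remaining characters; treating it as convergent (homoplasy) costs fewer steps than any alternative tree.
V: derived state 'yes' in Cyanensis, Ichnyx, Microilis, and Sclerella only — synapomorphy for {Cyanensis, Ichnyx, Microilis, Sclerella}.
VI: derived state 'yes' in Microilis only — an autapomorphy, so it tells us nothing about relationships among taxa.
Most parsimonious ingroup topology: (Helioensis,((Microilis,Cyanensis),(Ichnyx,Sclerella))).
The clade {Cyanensis, Microilis} is supported by III: its derived state 'yes' occurs in exactly those taxa and in no other taxon (including the outgroup).

III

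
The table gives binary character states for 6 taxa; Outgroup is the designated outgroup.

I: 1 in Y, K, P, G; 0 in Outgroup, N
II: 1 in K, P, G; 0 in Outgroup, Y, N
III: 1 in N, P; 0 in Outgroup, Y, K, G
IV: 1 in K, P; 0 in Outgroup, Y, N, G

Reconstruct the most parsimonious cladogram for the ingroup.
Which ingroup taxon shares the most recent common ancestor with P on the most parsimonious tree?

The outgroup has state '0' for every character, so '1' is the derived state throughout.
Only G, K, P, and Y show the derived state '1' for I, supporting them as a clade.
II (derived state '1') is shared by G, K, and P — a synapomorphy uniting that clade.
III (state '1') occurs in N and P but conflicts with the nesting implied by the other characters — most parsimoniously interpreted as homoplasy.
IV (derived state '1') is shared by K and P — a synapomorphy uniting that clade.
Most parsimonious ingroup topology: ((((K,P),G),Y),N).
P and K form a cherry on this tree, so they are sister taxa.

K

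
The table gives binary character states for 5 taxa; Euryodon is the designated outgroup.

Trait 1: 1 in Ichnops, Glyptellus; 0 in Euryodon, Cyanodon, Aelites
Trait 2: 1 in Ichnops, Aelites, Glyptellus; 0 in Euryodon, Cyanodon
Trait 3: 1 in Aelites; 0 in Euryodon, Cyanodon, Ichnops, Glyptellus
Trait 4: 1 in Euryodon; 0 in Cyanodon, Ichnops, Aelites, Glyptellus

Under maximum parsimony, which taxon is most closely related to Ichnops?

Glyptellus

Character polarity is set by the outgroup: the derived state is whichever differs from the outgroup's state, so for Trait 4 the derived state is '0', and for the remaining characters it is '1'.
Trait 1 (derived state '1') is shared by Glyptellus and Ichnops — a synapomorphy uniting that clade.
Trait 2: derived state '1' in Aelites, Glyptellus, and Ichnops only — synapomorphy for {Aelites, Glyptellus, Ichnops}.
Trait 3 (derived state '1') is unique to Aelites (autapomorphy; uninformative for grouping).
Trait 4 (derived state '0') is shared by all ingroup taxa — unites the whole ingroup.
Most parsimonious ingroup topology: (Cyanodon,((Ichnops,Glyptellus),Aelites)).
Ichnops and Glyptellus form a cherry on this tree, so they are sister taxa.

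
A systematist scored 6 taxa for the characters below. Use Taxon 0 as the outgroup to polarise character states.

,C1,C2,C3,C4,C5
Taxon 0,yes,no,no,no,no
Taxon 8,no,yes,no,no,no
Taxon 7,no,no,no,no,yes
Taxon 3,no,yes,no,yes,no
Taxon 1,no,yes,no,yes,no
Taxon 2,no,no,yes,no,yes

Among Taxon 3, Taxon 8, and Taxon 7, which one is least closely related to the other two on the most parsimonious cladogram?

Character polarity is set by the outgroup: the derived state is whichever differs from the outgroup's state, so for C1 the derived state is 'no', and for the remaining characters it is 'yes'.
All ingroup taxa share the derived state 'no' for C1; it defines the ingroup but does not resolve relationships within it.
C2 (derived state 'yes') is shared by Taxon 1, Taxon 3, and Taxon 8 — a synapomorphy uniting that clade.
C3: derived state 'yes' in Taxon 2 only — an autapomorphy, so it tells us nothing about relationships among taxa.
C4 (derived state 'yes') is shared by Taxon 1 and Taxon 3 — a synapomorphy uniting that clade.
C5: derived state 'yes' in Taxon 2 and Taxon 7 only — synapomorphy for {Taxon 2, Taxon 7}.
Most parsimonious ingroup topology: ((Taxon 8,(Taxon 3,Taxon 1)),(Taxon 7,Taxon 2)).
Taxon 8 and Taxon 3 share a more recent common ancestor with each other than either does with Taxon 7, so Taxon 7 is the least closely related of the three.

Taxon 7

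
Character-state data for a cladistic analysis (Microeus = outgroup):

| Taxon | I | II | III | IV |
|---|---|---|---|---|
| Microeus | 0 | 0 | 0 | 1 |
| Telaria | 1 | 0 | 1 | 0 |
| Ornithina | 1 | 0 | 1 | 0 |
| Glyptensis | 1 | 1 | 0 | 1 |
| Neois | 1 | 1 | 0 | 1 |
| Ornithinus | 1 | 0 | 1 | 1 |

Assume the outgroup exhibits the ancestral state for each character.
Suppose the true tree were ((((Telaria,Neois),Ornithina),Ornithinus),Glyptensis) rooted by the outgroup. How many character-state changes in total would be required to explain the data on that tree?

Map each character onto ((((Telaria,Neois),Ornithina),Ornithinus),Glyptensis) (rooted by Microeus) and count the minimum state changes it requires (Fitch parsimony):
I: 1; II: 2; III: 2; IV: 2.
Total tree length = 7.

7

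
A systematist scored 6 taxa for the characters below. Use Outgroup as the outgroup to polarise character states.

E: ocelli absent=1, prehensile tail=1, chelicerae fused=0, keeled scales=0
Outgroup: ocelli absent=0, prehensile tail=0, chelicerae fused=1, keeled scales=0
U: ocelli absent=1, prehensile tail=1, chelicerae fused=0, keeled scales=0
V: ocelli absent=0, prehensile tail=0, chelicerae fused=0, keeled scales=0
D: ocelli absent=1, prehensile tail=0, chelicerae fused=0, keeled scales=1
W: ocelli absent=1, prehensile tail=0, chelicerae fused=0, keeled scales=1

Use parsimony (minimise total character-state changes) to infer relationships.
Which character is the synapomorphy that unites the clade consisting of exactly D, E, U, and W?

Character polarity is set by the outgroup: the derived state is whichever differs from the outgroup's state, so for chelicerae fused the derived state is '0', and for the remaining characters it is '1'.
Only D, E, U, and W show the derived state '1' for ocelli absent, supporting them as a clade.
prehensile tail: derived state '1' in E and U only — synapomorphy for {E, U}.
chelicerae fused (derived state '0') is shared by all ingroup taxa — unites the whole ingroup.
Only D and W show the derived state '1' for keeled scales, supporting them as a clade.
Most parsimonious ingroup topology: (((E,U),(D,W)),V).
The clade {D, E, U, W} is supported by ocelli absent: its derived state '1' occurs in exactly those taxa and in no other taxon (including the outgroup).

ocelli absent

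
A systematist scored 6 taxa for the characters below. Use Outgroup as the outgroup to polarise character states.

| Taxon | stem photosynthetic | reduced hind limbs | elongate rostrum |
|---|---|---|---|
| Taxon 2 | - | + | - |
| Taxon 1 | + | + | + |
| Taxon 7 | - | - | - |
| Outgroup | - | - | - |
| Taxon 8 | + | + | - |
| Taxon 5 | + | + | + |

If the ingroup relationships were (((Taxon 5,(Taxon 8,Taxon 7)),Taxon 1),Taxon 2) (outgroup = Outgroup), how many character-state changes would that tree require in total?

6

Map each character onto (((Taxon 5,(Taxon 8,Taxon 7)),Taxon 1),Taxon 2) (rooted by Outgroup) and count the minimum state changes it requires (Fitch parsimony):
stem photosynthetic: 2; reduced hind limbs: 2; elongate rostrum: 2.
Total tree length = 6.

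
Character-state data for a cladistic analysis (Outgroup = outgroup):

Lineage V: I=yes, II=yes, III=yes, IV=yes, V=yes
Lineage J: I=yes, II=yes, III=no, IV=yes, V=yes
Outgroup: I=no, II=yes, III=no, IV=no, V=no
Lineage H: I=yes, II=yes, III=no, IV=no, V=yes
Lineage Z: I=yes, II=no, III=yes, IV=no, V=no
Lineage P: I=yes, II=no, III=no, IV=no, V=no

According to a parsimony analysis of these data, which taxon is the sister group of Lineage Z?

Lineage P

Character polarity is set by the outgroup: the derived state is whichever differs from the outgroup's state, so for II the derived state is 'no', and for the remaining characters it is 'yes'.
I (derived state 'yes') is shared by all ingroup taxa — unites the whole ingroup.
II: derived state 'no' in Lineage P and Lineage Z only — synapomorphy for {Lineage P, Lineage Z}.
III groups Lineage V and Lineage Z, which is incompatible with the clades supported by the remaining characters; treating it as convergent (homoplasy) costs fewer steps than any alternative tree.
IV (derived state 'yes') is shared by Lineage J and Lineage V — a synapomorphy uniting that clade.
Only Lineage H, Lineage J, and Lineage V show the derived state 'yes' for V, supporting them as a clade.
Most parsimonious ingroup topology: ((Lineage Z,Lineage P),(Lineage H,(Lineage V,Lineage J))).
Lineage Z and Lineage P form a cherry on this tree, so they are sister taxa.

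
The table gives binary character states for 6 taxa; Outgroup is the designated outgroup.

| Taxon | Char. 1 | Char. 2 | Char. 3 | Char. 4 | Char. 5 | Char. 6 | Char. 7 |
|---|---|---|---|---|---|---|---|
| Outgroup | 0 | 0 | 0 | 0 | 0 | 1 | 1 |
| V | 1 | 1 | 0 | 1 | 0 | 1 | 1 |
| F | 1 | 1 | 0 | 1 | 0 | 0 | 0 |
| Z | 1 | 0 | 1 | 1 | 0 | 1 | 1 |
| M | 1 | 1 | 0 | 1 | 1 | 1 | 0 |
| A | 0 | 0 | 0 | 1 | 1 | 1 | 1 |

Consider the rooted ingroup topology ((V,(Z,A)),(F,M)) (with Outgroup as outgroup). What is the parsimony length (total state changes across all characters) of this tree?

Map each character onto ((V,(Z,A)),(F,M)) (rooted by Outgroup) and count the minimum state changes it requires (Fitch parsimony):
Char. 1: 2; Char. 2: 2; Char. 3: 1; Char. 4: 1; Char. 5: 2; Char. 6: 1; Char. 7: 1.
Total tree length = 10.

10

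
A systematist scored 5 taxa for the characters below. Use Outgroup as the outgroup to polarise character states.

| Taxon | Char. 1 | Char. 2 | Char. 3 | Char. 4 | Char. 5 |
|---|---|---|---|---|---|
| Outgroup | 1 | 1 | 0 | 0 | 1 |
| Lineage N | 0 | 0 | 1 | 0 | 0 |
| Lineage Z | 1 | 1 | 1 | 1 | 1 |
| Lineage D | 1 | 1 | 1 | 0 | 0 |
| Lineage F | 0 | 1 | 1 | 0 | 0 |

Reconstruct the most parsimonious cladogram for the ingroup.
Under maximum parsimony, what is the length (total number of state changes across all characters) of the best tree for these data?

5

Character polarity is set by the outgroup: the derived state is whichever differs from the outgroup's state, so for Char. 1, Char. 2, Char. 5 the derived state is '0', and for the remaining characters it is '1'.
Char. 1 (derived state '0') is shared by Lineage F and Lineage N — a synapomorphy uniting that clade.
Char. 2: derived state '0' in Lineage N only — an autapomorphy, so it tells us nothing about relationships among taxa.
Char. 3 (derived state '1') is shared by all ingroup taxa — unites the whole ingroup.
Char. 4: derived state '1' in Lineage Z only — an autapomorphy, so it tells us nothing about relationships among taxa.
Char. 5: derived state '0' in Lineage D, Lineage F, and Lineage N only — synapomorphy for {Lineage D, Lineage F, Lineage N}.
Most parsimonious ingroup topology: (((Lineage N,Lineage F),Lineage D),Lineage Z).
Changes per character on this tree: Char. 1: 1; Char. 2: 1; Char. 3: 1; Char. 4: 1; Char. 5: 1.
Total = 5.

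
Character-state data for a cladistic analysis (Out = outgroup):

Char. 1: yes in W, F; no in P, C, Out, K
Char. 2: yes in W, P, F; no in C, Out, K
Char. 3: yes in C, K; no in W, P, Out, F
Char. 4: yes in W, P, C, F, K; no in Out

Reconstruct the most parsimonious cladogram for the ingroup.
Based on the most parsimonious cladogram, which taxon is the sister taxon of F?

The outgroup has state 'no' for every character, so 'yes' is the derived state throughout.
Char. 1 (derived state 'yes') is shared by F and W — a synapomorphy uniting that clade.
Only F, P, and W show the derived state 'yes' for Char. 2, supporting them as a clade.
Char. 3: derived state 'yes' in C and K only — synapomorphy for {C, K}.
Char. 4 (derived state 'yes') is shared by all ingroup taxa — unites the whole ingroup.
Most parsimonious ingroup topology: (((F,W),P),(K,C)).
F and W form a cherry on this tree, so they are sister taxa.

W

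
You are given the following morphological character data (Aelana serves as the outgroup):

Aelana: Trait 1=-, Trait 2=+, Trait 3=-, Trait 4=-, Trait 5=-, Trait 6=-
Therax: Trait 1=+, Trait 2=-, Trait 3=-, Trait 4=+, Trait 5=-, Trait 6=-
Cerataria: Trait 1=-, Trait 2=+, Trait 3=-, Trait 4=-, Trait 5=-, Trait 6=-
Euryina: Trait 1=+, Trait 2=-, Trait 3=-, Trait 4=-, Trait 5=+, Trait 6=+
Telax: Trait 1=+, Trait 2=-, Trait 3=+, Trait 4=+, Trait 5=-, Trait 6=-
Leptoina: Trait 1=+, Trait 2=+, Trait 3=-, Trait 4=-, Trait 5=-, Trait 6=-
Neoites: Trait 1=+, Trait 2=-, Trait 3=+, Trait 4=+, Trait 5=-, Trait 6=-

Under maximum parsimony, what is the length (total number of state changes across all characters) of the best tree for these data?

Character polarity is set by the outgroup: the derived state is whichever differs from the outgroup's state, so for Trait 2 the derived state is '-', and for the remaining characters it is '+'.
Trait 1 (derived state '+') is shared by Euryina, Leptoina, Neoites, Telax, and Therax — a synapomorphy uniting that clade.
Trait 2 (derived state '-') is shared by Euryina, Neoites, Telax, and Therax — a synapomorphy uniting that clade.
Trait 3 (derived state '+') is shared by Neoites and Telax — a synapomorphy uniting that clade.
Only Neoites, Telax, and Therax show the derived state '+' for Trait 4, supporting them as a clade.
Trait 5: derived state '+' in Euryina only — an autapomorphy, so it tells us nothing about relationships among taxa.
Trait 6: derived state '+' in Euryina only — an autapomorphy, so it tells us nothing about relationships among taxa.
Most parsimonious ingroup topology: ((((Therax,(Telax,Neoites)),Euryina),Leptoina),Cerataria).
Changes per character on this tree: Trait 1: 1; Trait 2: 1; Trait 3: 1; Trait 4: 1; Trait 5: 1; Trait 6: 1.
Total = 6.

6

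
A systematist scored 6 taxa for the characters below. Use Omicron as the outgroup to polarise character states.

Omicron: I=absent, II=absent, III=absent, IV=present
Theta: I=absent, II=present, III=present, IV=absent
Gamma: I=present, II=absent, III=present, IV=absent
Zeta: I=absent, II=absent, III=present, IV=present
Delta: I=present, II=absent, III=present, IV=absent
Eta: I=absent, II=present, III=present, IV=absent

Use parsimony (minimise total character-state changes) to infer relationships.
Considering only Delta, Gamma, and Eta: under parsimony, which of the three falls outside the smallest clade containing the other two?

Character polarity is set by the outgroup: the derived state is whichever differs from the outgroup's state, so for IV the derived state is 'absent', and for the remaining characters it is 'present'.
I (derived state 'present') is shared by Delta and Gamma — a synapomorphy uniting that clade.
II: derived state 'present' in Eta and Theta only — synapomorphy for {Eta, Theta}.
All ingroup taxa share the derived state 'present' for III; it defines the ingroup but does not resolve relationships within it.
Only Delta, Eta, Gamma, and Theta show the derived state 'absent' for IV, supporting them as a clade.
Most parsimonious ingroup topology: (((Theta,Eta),(Gamma,Delta)),Zeta).
Gamma and Delta share a more recent common ancestor with each other than either does with Eta, so Eta is the least closely related of the three.

Eta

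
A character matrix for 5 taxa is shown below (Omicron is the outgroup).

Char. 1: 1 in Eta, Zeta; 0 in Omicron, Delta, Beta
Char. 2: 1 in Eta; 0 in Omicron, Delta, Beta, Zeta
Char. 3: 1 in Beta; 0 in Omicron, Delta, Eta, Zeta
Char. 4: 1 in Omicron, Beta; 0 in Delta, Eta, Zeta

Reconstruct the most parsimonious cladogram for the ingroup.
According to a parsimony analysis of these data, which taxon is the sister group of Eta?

Character polarity is set by the outgroup: the derived state is whichever differs from the outgroup's state, so for Char. 4 the derived state is '0', and for the remaining characters it is '1'.
Char. 1: derived state '1' in Eta and Zeta only — synapomorphy for {Eta, Zeta}.
Char. 2: derived state '1' in Eta only — an autapomorphy, so it tells us nothing about relationships among taxa.
Char. 3 (derived state '1') is unique to Beta (autapomorphy; uninformative for grouping).
Char. 4 (derived state '0') is shared by Delta, Eta, and Zeta — a synapomorphy uniting that clade.
Most parsimonious ingroup topology: ((Delta,(Eta,Zeta)),Beta).
Eta and Zeta form a cherry on this tree, so they are sister taxa.

Zeta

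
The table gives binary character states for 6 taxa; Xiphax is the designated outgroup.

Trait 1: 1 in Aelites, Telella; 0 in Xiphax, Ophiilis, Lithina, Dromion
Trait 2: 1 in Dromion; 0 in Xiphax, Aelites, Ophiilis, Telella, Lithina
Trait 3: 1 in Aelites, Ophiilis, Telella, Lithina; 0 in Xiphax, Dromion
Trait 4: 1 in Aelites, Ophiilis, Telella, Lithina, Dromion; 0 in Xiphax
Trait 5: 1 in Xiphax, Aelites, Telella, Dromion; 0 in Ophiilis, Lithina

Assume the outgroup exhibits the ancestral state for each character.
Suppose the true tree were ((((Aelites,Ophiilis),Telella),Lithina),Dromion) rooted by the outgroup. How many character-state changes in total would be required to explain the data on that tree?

Map each character onto ((((Aelites,Ophiilis),Telella),Lithina),Dromion) (rooted by Xiphax) and count the minimum state changes it requires (Fitch parsimony):
Trait 1: 2; Trait 2: 1; Trait 3: 1; Trait 4: 1; Trait 5: 2.
Total tree length = 7.

7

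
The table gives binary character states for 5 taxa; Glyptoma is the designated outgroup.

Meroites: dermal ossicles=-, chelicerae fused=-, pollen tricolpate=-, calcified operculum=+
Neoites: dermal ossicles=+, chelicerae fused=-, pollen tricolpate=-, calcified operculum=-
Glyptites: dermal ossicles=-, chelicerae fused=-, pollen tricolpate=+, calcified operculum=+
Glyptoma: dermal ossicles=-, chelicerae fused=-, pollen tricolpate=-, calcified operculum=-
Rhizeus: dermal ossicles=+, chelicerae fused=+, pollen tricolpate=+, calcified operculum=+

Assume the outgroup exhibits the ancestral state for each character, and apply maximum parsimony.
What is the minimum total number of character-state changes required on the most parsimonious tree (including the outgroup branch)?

5

The outgroup has state '-' for every character, so '+' is the derived state throughout.
dermal ossicles (state '+') occurs in Neoites and Rhizeus but conflicts with the nesting implied by the other characters — most parsimoniously interpreted as homoplasy.
chelicerae fused: derived state '+' in Rhizeus only — an autapomorphy, so it tells us nothing about relationships among taxa.
pollen tricolpate (derived state '+') is shared by Glyptites and Rhizeus — a synapomorphy uniting that clade.
calcified operculum (derived state '+') is shared by Glyptites, Meroites, and Rhizeus — a synapomorphy uniting that clade.
Most parsimonious ingroup topology: (((Rhizeus,Glyptites),Meroites),Neoites).
Changes per character on this tree: dermal ossicles: 2; chelicerae fused: 1; pollen tricolpate: 1; calcified operculum: 1.
Total = 5.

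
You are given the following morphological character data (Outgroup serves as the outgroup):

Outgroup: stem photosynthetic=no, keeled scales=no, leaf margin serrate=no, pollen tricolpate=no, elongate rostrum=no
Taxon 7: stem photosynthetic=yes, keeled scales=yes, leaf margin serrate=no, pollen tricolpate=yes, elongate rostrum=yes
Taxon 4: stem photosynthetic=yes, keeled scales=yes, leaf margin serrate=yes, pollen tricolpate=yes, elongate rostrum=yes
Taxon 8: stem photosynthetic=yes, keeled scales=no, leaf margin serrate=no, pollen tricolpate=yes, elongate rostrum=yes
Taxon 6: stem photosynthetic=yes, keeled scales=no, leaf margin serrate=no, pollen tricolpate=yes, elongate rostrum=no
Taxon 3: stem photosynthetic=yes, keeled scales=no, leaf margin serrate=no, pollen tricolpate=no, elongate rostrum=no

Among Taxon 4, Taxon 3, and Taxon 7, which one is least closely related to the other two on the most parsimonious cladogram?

Taxon 3

The outgroup has state 'no' for every character, so 'yes' is the derived state throughout.
stem photosynthetic (derived state 'yes') is shared by all ingroup taxa — unites the whole ingroup.
keeled scales: derived state 'yes' in Taxon 4 and Taxon 7 only — synapomorphy for {Taxon 4, Taxon 7}.
leaf margin serrate: derived state 'yes' in Taxon 4 only — an autapomorphy, so it tells us nothing about relationships among taxa.
pollen tricolpate: derived state 'yes' in Taxon 4, Taxon 6, Taxon 7, and Taxon 8 only — synapomorphy for {Taxon 4, Taxon 6, Taxon 7, Taxon 8}.
Only Taxon 4, Taxon 7, and Taxon 8 show the derived state 'yes' for elongate rostrum, supporting them as a clade.
Most parsimonious ingroup topology: ((((Taxon 7,Taxon 4),Taxon 8),Taxon 6),Taxon 3).
Taxon 7 and Taxon 4 share a more recent common ancestor with each other than either does with Taxon 3, so Taxon 3 is the least closely related of the three.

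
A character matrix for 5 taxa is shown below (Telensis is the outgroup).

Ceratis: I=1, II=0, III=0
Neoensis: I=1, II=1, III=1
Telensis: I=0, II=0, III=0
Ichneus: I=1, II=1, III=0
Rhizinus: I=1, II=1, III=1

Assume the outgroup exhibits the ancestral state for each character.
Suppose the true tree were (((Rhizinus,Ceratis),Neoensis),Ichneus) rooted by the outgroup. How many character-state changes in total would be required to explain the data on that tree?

Map each character onto (((Rhizinus,Ceratis),Neoensis),Ichneus) (rooted by Telensis) and count the minimum state changes it requires (Fitch parsimony):
I: 1; II: 2; III: 2.
Total tree length = 5.

5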